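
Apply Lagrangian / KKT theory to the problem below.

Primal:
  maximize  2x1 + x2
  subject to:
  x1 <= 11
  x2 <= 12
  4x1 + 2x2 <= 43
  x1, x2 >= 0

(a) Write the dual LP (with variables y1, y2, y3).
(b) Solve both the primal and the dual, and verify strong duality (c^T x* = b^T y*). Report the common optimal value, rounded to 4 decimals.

The standard primal-dual pair for 'max c^T x s.t. A x <= b, x >= 0' is:
  Dual:  min b^T y  s.t.  A^T y >= c,  y >= 0.

So the dual LP is:
  minimize  11y1 + 12y2 + 43y3
  subject to:
    y1 + 4y3 >= 2
    y2 + 2y3 >= 1
    y1, y2, y3 >= 0

Solving the primal: x* = (10.75, 0).
  primal value c^T x* = 21.5.
Solving the dual: y* = (0, 0, 0.5).
  dual value b^T y* = 21.5.
Strong duality: c^T x* = b^T y*. Confirmed.

21.5


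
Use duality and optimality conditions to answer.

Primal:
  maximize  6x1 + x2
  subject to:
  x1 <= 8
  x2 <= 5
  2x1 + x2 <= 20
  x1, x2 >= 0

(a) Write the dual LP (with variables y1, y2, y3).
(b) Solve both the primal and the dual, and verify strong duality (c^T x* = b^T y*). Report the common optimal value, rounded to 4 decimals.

The standard primal-dual pair for 'max c^T x s.t. A x <= b, x >= 0' is:
  Dual:  min b^T y  s.t.  A^T y >= c,  y >= 0.

So the dual LP is:
  minimize  8y1 + 5y2 + 20y3
  subject to:
    y1 + 2y3 >= 6
    y2 + y3 >= 1
    y1, y2, y3 >= 0

Solving the primal: x* = (8, 4).
  primal value c^T x* = 52.
Solving the dual: y* = (4, 0, 1).
  dual value b^T y* = 52.
Strong duality: c^T x* = b^T y*. Confirmed.

52


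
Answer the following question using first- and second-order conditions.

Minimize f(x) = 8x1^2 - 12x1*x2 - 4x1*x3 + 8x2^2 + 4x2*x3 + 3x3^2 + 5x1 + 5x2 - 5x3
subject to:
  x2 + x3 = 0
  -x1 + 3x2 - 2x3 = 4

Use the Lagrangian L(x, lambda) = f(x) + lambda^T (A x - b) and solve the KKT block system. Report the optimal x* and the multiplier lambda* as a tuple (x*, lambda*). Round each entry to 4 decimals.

Form the Lagrangian:
  L(x, lambda) = (1/2) x^T Q x + c^T x + lambda^T (A x - b)
Stationarity (grad_x L = 0): Q x + c + A^T lambda = 0.
Primal feasibility: A x = b.

This gives the KKT block system:
  [ Q   A^T ] [ x     ]   [-c ]
  [ A    0  ] [ lambda ] = [ b ]

Solving the linear system:
  x*      = (-0.2126, 0.7575, -0.7575)
  lambda* = (-3.2575, -4.4611)
  f(x*)   = 12.1781

x* = (-0.2126, 0.7575, -0.7575), lambda* = (-3.2575, -4.4611)


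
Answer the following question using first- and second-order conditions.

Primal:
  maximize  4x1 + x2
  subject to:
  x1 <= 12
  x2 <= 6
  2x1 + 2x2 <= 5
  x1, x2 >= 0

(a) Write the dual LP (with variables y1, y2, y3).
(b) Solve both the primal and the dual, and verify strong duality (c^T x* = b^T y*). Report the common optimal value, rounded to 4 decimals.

The standard primal-dual pair for 'max c^T x s.t. A x <= b, x >= 0' is:
  Dual:  min b^T y  s.t.  A^T y >= c,  y >= 0.

So the dual LP is:
  minimize  12y1 + 6y2 + 5y3
  subject to:
    y1 + 2y3 >= 4
    y2 + 2y3 >= 1
    y1, y2, y3 >= 0

Solving the primal: x* = (2.5, 0).
  primal value c^T x* = 10.
Solving the dual: y* = (0, 0, 2).
  dual value b^T y* = 10.
Strong duality: c^T x* = b^T y*. Confirmed.

10


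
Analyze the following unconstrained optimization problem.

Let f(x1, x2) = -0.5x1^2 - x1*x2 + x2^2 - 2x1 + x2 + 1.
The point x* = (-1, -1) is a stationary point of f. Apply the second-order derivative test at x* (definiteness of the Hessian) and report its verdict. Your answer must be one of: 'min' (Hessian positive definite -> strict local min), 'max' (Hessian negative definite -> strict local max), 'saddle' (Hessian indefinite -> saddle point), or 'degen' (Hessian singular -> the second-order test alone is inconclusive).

Compute the Hessian H = grad^2 f:
  H = [[-1, -1], [-1, 2]]
Verify stationarity: grad f(x*) = H x* + g = (0, 0).
Eigenvalues of H: -1.3028, 2.3028.
Eigenvalues have mixed signs, so H is indefinite -> x* is a saddle point.

saddle


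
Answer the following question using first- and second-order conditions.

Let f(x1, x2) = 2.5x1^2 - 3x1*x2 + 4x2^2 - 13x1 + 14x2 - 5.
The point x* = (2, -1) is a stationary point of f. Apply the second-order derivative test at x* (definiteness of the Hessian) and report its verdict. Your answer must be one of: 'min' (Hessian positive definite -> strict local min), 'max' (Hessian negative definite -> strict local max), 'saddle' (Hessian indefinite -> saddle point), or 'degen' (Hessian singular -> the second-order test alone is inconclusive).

Compute the Hessian H = grad^2 f:
  H = [[5, -3], [-3, 8]]
Verify stationarity: grad f(x*) = H x* + g = (0, 0).
Eigenvalues of H: 3.1459, 9.8541.
Both eigenvalues > 0, so H is positive definite -> x* is a strict local min.

min


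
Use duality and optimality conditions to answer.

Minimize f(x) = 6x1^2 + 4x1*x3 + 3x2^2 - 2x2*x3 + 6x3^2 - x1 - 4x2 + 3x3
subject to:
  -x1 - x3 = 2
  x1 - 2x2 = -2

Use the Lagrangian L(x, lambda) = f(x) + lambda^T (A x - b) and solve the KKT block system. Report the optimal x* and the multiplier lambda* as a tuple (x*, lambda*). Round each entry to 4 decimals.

Form the Lagrangian:
  L(x, lambda) = (1/2) x^T Q x + c^T x + lambda^T (A x - b)
Stationarity (grad_x L = 0): Q x + c + A^T lambda = 0.
Primal feasibility: A x = b.

This gives the KKT block system:
  [ Q   A^T ] [ x     ]   [-c ]
  [ A    0  ] [ lambda ] = [ b ]

Solving the linear system:
  x*      = (-0.8718, 0.5641, -1.1282)
  lambda* = (-15.1538, 0.8205)
  f(x*)   = 13.5897

x* = (-0.8718, 0.5641, -1.1282), lambda* = (-15.1538, 0.8205)


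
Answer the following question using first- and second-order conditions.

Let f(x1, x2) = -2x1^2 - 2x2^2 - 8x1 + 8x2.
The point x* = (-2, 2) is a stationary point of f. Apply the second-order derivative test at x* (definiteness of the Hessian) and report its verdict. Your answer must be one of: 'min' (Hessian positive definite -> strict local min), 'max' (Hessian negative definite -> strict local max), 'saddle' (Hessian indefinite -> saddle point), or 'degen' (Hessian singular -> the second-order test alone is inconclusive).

Compute the Hessian H = grad^2 f:
  H = [[-4, 0], [0, -4]]
Verify stationarity: grad f(x*) = H x* + g = (0, 0).
Eigenvalues of H: -4, -4.
Both eigenvalues < 0, so H is negative definite -> x* is a strict local max.

max


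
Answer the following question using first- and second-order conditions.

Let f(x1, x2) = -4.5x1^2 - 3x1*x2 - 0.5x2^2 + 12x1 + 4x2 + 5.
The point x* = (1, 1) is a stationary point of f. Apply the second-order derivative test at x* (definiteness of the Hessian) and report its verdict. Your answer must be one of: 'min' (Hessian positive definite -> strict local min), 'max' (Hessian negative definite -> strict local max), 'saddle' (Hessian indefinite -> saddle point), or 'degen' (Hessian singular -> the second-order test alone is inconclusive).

Compute the Hessian H = grad^2 f:
  H = [[-9, -3], [-3, -1]]
Verify stationarity: grad f(x*) = H x* + g = (0, 0).
Eigenvalues of H: -10, 0.
H has a zero eigenvalue (singular; negative semidefinite but not definite), so H is neither positive definite, negative definite, nor indefinite. The second-order test alone is inconclusive -> degen.
(Indeed, f is constant along the null direction of H through x*, so x* is not a strict local extremum.)

degen


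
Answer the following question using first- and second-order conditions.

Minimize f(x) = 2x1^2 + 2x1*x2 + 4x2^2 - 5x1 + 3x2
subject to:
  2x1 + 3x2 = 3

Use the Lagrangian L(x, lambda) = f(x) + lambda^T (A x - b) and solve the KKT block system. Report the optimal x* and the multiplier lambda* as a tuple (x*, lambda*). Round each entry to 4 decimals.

Form the Lagrangian:
  L(x, lambda) = (1/2) x^T Q x + c^T x + lambda^T (A x - b)
Stationarity (grad_x L = 0): Q x + c + A^T lambda = 0.
Primal feasibility: A x = b.

This gives the KKT block system:
  [ Q   A^T ] [ x     ]   [-c ]
  [ A    0  ] [ lambda ] = [ b ]

Solving the linear system:
  x*      = (2.1136, -0.4091)
  lambda* = (-1.3182)
  f(x*)   = -3.9205

x* = (2.1136, -0.4091), lambda* = (-1.3182)


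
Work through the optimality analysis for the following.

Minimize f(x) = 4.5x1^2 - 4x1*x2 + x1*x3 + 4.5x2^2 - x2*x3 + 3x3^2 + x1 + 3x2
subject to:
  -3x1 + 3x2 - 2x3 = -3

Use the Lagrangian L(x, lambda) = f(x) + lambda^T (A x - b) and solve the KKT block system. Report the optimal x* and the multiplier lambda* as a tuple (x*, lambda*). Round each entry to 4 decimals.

Form the Lagrangian:
  L(x, lambda) = (1/2) x^T Q x + c^T x + lambda^T (A x - b)
Stationarity (grad_x L = 0): Q x + c + A^T lambda = 0.
Primal feasibility: A x = b.

This gives the KKT block system:
  [ Q   A^T ] [ x     ]   [-c ]
  [ A    0  ] [ lambda ] = [ b ]

Solving the linear system:
  x*      = (-0.0176, -0.7824, 0.3529)
  lambda* = (1.4412)
  f(x*)   = 0.9794

x* = (-0.0176, -0.7824, 0.3529), lambda* = (1.4412)


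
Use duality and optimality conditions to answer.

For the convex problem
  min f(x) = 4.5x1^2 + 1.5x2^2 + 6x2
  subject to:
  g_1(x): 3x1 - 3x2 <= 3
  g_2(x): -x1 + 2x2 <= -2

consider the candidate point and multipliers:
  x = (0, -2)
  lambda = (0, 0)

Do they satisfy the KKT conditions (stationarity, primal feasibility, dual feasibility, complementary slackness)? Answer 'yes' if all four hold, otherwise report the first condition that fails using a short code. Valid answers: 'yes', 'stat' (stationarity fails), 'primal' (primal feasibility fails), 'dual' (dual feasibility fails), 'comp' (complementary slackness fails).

Gradient of f: grad f(x) = Q x + c = (0, 0)
Constraint values g_i(x) = a_i^T x - b_i:
  g_1((0, -2)) = 3
  g_2((0, -2)) = -2
Stationarity residual: grad f(x) + sum_i lambda_i a_i = (0, 0)
  -> stationarity OK
Primal feasibility (all g_i <= 0): FAILS
Dual feasibility (all lambda_i >= 0): OK
Complementary slackness (lambda_i * g_i(x) = 0 for all i): OK

Verdict: the first failing condition is primal_feasibility -> primal.

primal


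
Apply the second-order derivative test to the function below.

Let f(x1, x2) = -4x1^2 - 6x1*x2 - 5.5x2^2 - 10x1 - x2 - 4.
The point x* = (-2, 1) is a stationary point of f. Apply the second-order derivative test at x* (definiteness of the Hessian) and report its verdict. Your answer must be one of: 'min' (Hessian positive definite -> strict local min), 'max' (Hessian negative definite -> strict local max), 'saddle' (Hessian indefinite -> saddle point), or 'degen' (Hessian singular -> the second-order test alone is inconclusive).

Compute the Hessian H = grad^2 f:
  H = [[-8, -6], [-6, -11]]
Verify stationarity: grad f(x*) = H x* + g = (0, 0).
Eigenvalues of H: -15.6847, -3.3153.
Both eigenvalues < 0, so H is negative definite -> x* is a strict local max.

max


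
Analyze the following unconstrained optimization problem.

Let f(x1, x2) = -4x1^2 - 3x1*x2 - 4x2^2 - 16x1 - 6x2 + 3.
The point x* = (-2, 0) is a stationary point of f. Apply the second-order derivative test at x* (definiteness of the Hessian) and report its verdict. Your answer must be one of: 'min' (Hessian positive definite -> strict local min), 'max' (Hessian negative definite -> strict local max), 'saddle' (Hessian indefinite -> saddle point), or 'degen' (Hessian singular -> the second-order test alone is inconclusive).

Compute the Hessian H = grad^2 f:
  H = [[-8, -3], [-3, -8]]
Verify stationarity: grad f(x*) = H x* + g = (0, 0).
Eigenvalues of H: -11, -5.
Both eigenvalues < 0, so H is negative definite -> x* is a strict local max.

max


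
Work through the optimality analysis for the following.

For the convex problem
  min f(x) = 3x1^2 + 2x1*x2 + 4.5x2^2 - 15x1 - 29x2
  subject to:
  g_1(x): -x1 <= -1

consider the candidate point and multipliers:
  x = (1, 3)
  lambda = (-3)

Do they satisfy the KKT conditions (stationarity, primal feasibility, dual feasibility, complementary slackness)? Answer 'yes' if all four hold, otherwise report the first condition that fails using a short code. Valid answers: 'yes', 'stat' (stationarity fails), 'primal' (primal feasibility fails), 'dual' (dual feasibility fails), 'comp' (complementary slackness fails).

Gradient of f: grad f(x) = Q x + c = (-3, 0)
Constraint values g_i(x) = a_i^T x - b_i:
  g_1((1, 3)) = 0
Stationarity residual: grad f(x) + sum_i lambda_i a_i = (0, 0)
  -> stationarity OK
Primal feasibility (all g_i <= 0): OK
Dual feasibility (all lambda_i >= 0): FAILS
Complementary slackness (lambda_i * g_i(x) = 0 for all i): OK

Verdict: the first failing condition is dual_feasibility -> dual.

dual


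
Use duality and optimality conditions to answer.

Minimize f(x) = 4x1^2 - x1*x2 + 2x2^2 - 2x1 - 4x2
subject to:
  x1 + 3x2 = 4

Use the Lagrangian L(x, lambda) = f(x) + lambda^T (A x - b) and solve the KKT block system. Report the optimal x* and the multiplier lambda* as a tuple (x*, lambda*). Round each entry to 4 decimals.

Form the Lagrangian:
  L(x, lambda) = (1/2) x^T Q x + c^T x + lambda^T (A x - b)
Stationarity (grad_x L = 0): Q x + c + A^T lambda = 0.
Primal feasibility: A x = b.

This gives the KKT block system:
  [ Q   A^T ] [ x     ]   [-c ]
  [ A    0  ] [ lambda ] = [ b ]

Solving the linear system:
  x*      = (0.4146, 1.1951)
  lambda* = (-0.122)
  f(x*)   = -2.561

x* = (0.4146, 1.1951), lambda* = (-0.122)


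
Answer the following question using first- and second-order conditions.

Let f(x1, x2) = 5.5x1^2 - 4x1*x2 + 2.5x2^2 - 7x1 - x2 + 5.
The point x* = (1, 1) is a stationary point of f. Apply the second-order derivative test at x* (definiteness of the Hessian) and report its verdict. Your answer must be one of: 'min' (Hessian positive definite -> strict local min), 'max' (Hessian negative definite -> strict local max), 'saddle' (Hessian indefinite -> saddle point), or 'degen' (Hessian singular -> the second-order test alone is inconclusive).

Compute the Hessian H = grad^2 f:
  H = [[11, -4], [-4, 5]]
Verify stationarity: grad f(x*) = H x* + g = (0, 0).
Eigenvalues of H: 3, 13.
Both eigenvalues > 0, so H is positive definite -> x* is a strict local min.

min


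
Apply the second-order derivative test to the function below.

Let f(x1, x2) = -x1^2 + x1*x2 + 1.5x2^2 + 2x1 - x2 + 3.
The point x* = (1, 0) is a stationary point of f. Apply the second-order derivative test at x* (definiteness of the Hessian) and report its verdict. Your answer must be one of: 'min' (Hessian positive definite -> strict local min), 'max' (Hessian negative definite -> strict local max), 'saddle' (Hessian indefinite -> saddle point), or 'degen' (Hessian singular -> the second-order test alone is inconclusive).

Compute the Hessian H = grad^2 f:
  H = [[-2, 1], [1, 3]]
Verify stationarity: grad f(x*) = H x* + g = (0, 0).
Eigenvalues of H: -2.1926, 3.1926.
Eigenvalues have mixed signs, so H is indefinite -> x* is a saddle point.

saddle


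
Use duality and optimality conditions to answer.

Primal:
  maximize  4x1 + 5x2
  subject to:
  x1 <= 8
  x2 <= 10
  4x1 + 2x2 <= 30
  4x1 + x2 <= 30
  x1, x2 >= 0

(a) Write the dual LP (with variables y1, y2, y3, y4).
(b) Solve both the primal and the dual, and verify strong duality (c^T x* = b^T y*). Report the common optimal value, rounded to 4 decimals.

The standard primal-dual pair for 'max c^T x s.t. A x <= b, x >= 0' is:
  Dual:  min b^T y  s.t.  A^T y >= c,  y >= 0.

So the dual LP is:
  minimize  8y1 + 10y2 + 30y3 + 30y4
  subject to:
    y1 + 4y3 + 4y4 >= 4
    y2 + 2y3 + y4 >= 5
    y1, y2, y3, y4 >= 0

Solving the primal: x* = (2.5, 10).
  primal value c^T x* = 60.
Solving the dual: y* = (0, 3, 1, 0).
  dual value b^T y* = 60.
Strong duality: c^T x* = b^T y*. Confirmed.

60


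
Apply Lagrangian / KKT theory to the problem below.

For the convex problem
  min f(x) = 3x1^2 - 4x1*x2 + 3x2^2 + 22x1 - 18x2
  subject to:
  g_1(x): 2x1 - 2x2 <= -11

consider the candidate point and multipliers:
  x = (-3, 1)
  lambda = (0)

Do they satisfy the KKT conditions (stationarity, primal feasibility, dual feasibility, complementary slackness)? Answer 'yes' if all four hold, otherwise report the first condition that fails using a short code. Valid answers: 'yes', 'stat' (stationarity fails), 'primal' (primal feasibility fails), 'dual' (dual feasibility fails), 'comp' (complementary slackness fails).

Gradient of f: grad f(x) = Q x + c = (0, 0)
Constraint values g_i(x) = a_i^T x - b_i:
  g_1((-3, 1)) = 3
Stationarity residual: grad f(x) + sum_i lambda_i a_i = (0, 0)
  -> stationarity OK
Primal feasibility (all g_i <= 0): FAILS
Dual feasibility (all lambda_i >= 0): OK
Complementary slackness (lambda_i * g_i(x) = 0 for all i): OK

Verdict: the first failing condition is primal_feasibility -> primal.

primal


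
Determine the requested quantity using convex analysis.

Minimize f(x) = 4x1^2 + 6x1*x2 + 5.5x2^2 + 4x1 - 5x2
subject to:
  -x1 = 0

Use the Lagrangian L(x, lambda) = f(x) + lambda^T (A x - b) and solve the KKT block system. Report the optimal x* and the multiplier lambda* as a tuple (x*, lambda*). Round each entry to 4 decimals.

Form the Lagrangian:
  L(x, lambda) = (1/2) x^T Q x + c^T x + lambda^T (A x - b)
Stationarity (grad_x L = 0): Q x + c + A^T lambda = 0.
Primal feasibility: A x = b.

This gives the KKT block system:
  [ Q   A^T ] [ x     ]   [-c ]
  [ A    0  ] [ lambda ] = [ b ]

Solving the linear system:
  x*      = (0, 0.4545)
  lambda* = (6.7273)
  f(x*)   = -1.1364

x* = (0, 0.4545), lambda* = (6.7273)


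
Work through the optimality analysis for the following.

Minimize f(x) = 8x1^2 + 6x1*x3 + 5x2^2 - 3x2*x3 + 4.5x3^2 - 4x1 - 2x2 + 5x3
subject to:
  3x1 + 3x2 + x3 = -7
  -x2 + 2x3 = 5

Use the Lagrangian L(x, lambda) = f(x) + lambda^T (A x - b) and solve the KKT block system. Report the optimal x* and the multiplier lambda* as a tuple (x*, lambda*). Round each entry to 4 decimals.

Form the Lagrangian:
  L(x, lambda) = (1/2) x^T Q x + c^T x + lambda^T (A x - b)
Stationarity (grad_x L = 0): Q x + c + A^T lambda = 0.
Primal feasibility: A x = b.

This gives the KKT block system:
  [ Q   A^T ] [ x     ]   [-c ]
  [ A    0  ] [ lambda ] = [ b ]

Solving the linear system:
  x*      = (-1.1746, -1.7075, 1.6462)
  lambda* = (4.3052, -11.0983)
  f(x*)   = 50.9861

x* = (-1.1746, -1.7075, 1.6462), lambda* = (4.3052, -11.0983)


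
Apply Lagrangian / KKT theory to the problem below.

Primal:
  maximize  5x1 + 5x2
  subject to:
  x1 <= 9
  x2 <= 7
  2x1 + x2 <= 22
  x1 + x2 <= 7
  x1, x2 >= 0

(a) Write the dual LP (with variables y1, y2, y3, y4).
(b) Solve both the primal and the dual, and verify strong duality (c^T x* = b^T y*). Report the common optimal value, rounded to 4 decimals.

The standard primal-dual pair for 'max c^T x s.t. A x <= b, x >= 0' is:
  Dual:  min b^T y  s.t.  A^T y >= c,  y >= 0.

So the dual LP is:
  minimize  9y1 + 7y2 + 22y3 + 7y4
  subject to:
    y1 + 2y3 + y4 >= 5
    y2 + y3 + y4 >= 5
    y1, y2, y3, y4 >= 0

Solving the primal: x* = (7, 0).
  primal value c^T x* = 35.
Solving the dual: y* = (0, 0, 0, 5).
  dual value b^T y* = 35.
Strong duality: c^T x* = b^T y*. Confirmed.

35


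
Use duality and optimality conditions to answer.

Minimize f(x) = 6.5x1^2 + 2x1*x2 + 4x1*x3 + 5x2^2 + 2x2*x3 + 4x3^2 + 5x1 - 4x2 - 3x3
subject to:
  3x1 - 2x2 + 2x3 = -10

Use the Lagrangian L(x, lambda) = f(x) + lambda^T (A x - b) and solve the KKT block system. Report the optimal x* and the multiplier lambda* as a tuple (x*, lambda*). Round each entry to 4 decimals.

Form the Lagrangian:
  L(x, lambda) = (1/2) x^T Q x + c^T x + lambda^T (A x - b)
Stationarity (grad_x L = 0): Q x + c + A^T lambda = 0.
Primal feasibility: A x = b.

This gives the KKT block system:
  [ Q   A^T ] [ x     ]   [-c ]
  [ A    0  ] [ lambda ] = [ b ]

Solving the linear system:
  x*      = (-1.7092, 1.8917, -0.5445)
  lambda* = (5.2047)
  f(x*)   = 18.7841

x* = (-1.7092, 1.8917, -0.5445), lambda* = (5.2047)


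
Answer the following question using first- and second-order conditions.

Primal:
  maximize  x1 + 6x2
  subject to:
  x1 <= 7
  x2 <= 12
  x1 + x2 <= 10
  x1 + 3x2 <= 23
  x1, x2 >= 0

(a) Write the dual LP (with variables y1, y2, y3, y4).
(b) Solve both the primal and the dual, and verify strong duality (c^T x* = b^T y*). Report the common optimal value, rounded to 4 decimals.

The standard primal-dual pair for 'max c^T x s.t. A x <= b, x >= 0' is:
  Dual:  min b^T y  s.t.  A^T y >= c,  y >= 0.

So the dual LP is:
  minimize  7y1 + 12y2 + 10y3 + 23y4
  subject to:
    y1 + y3 + y4 >= 1
    y2 + y3 + 3y4 >= 6
    y1, y2, y3, y4 >= 0

Solving the primal: x* = (0, 7.6667).
  primal value c^T x* = 46.
Solving the dual: y* = (0, 0, 0, 2).
  dual value b^T y* = 46.
Strong duality: c^T x* = b^T y*. Confirmed.

46


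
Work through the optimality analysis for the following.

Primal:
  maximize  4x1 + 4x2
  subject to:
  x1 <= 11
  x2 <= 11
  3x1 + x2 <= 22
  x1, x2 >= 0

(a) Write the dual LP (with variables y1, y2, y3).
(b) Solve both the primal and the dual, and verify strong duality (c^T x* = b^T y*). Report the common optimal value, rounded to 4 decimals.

The standard primal-dual pair for 'max c^T x s.t. A x <= b, x >= 0' is:
  Dual:  min b^T y  s.t.  A^T y >= c,  y >= 0.

So the dual LP is:
  minimize  11y1 + 11y2 + 22y3
  subject to:
    y1 + 3y3 >= 4
    y2 + y3 >= 4
    y1, y2, y3 >= 0

Solving the primal: x* = (3.6667, 11).
  primal value c^T x* = 58.6667.
Solving the dual: y* = (0, 2.6667, 1.3333).
  dual value b^T y* = 58.6667.
Strong duality: c^T x* = b^T y*. Confirmed.

58.6667


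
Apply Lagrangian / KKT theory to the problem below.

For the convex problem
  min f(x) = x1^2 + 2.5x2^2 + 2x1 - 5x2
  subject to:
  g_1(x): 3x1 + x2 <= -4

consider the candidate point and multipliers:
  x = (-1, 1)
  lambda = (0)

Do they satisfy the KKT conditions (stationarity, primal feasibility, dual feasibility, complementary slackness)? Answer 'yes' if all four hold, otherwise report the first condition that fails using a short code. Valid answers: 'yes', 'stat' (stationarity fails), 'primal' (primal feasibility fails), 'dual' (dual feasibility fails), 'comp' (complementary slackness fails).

Gradient of f: grad f(x) = Q x + c = (0, 0)
Constraint values g_i(x) = a_i^T x - b_i:
  g_1((-1, 1)) = 2
Stationarity residual: grad f(x) + sum_i lambda_i a_i = (0, 0)
  -> stationarity OK
Primal feasibility (all g_i <= 0): FAILS
Dual feasibility (all lambda_i >= 0): OK
Complementary slackness (lambda_i * g_i(x) = 0 for all i): OK

Verdict: the first failing condition is primal_feasibility -> primal.

primal


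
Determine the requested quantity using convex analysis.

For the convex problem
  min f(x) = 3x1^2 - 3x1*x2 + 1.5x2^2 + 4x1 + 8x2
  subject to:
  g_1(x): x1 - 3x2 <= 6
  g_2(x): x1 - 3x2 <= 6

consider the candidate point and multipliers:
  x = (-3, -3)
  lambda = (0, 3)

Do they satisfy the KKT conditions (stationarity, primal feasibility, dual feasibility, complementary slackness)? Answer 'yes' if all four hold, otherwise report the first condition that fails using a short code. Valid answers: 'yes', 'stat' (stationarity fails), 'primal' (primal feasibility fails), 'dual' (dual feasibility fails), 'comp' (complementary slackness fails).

Gradient of f: grad f(x) = Q x + c = (-5, 8)
Constraint values g_i(x) = a_i^T x - b_i:
  g_1((-3, -3)) = 0
  g_2((-3, -3)) = 0
Stationarity residual: grad f(x) + sum_i lambda_i a_i = (-2, -1)
  -> stationarity FAILS
Primal feasibility (all g_i <= 0): OK
Dual feasibility (all lambda_i >= 0): OK
Complementary slackness (lambda_i * g_i(x) = 0 for all i): OK

Verdict: the first failing condition is stationarity -> stat.

stat


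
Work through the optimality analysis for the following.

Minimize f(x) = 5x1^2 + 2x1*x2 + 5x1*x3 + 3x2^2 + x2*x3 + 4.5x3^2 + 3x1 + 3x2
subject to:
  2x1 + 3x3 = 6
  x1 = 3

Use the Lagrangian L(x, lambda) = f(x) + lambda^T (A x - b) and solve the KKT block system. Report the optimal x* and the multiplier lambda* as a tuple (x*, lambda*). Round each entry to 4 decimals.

Form the Lagrangian:
  L(x, lambda) = (1/2) x^T Q x + c^T x + lambda^T (A x - b)
Stationarity (grad_x L = 0): Q x + c + A^T lambda = 0.
Primal feasibility: A x = b.

This gives the KKT block system:
  [ Q   A^T ] [ x     ]   [-c ]
  [ A    0  ] [ lambda ] = [ b ]

Solving the linear system:
  x*      = (3, -1.5, 0)
  lambda* = (-4.5, -21)
  f(x*)   = 47.25

x* = (3, -1.5, 0), lambda* = (-4.5, -21)


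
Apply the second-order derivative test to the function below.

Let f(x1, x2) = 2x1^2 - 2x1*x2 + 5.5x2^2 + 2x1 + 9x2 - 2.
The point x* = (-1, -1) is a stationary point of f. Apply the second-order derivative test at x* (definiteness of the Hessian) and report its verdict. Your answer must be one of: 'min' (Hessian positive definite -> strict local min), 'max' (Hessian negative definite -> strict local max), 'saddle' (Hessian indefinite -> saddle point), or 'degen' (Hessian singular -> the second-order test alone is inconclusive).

Compute the Hessian H = grad^2 f:
  H = [[4, -2], [-2, 11]]
Verify stationarity: grad f(x*) = H x* + g = (0, 0).
Eigenvalues of H: 3.4689, 11.5311.
Both eigenvalues > 0, so H is positive definite -> x* is a strict local min.

min


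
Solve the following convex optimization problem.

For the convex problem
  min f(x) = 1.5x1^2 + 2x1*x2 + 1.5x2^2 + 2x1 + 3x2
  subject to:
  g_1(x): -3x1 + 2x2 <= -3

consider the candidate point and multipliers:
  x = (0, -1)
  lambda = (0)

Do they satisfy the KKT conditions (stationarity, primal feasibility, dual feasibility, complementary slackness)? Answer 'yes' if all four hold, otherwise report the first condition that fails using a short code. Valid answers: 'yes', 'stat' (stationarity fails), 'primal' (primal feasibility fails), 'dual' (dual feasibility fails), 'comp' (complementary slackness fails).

Gradient of f: grad f(x) = Q x + c = (0, 0)
Constraint values g_i(x) = a_i^T x - b_i:
  g_1((0, -1)) = 1
Stationarity residual: grad f(x) + sum_i lambda_i a_i = (0, 0)
  -> stationarity OK
Primal feasibility (all g_i <= 0): FAILS
Dual feasibility (all lambda_i >= 0): OK
Complementary slackness (lambda_i * g_i(x) = 0 for all i): OK

Verdict: the first failing condition is primal_feasibility -> primal.

primal


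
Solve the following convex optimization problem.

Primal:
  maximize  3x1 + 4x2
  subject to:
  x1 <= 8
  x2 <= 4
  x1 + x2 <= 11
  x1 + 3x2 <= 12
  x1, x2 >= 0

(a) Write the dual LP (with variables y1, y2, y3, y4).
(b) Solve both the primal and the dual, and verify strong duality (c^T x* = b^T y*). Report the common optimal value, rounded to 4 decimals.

The standard primal-dual pair for 'max c^T x s.t. A x <= b, x >= 0' is:
  Dual:  min b^T y  s.t.  A^T y >= c,  y >= 0.

So the dual LP is:
  minimize  8y1 + 4y2 + 11y3 + 12y4
  subject to:
    y1 + y3 + y4 >= 3
    y2 + y3 + 3y4 >= 4
    y1, y2, y3, y4 >= 0

Solving the primal: x* = (8, 1.3333).
  primal value c^T x* = 29.3333.
Solving the dual: y* = (1.6667, 0, 0, 1.3333).
  dual value b^T y* = 29.3333.
Strong duality: c^T x* = b^T y*. Confirmed.

29.3333


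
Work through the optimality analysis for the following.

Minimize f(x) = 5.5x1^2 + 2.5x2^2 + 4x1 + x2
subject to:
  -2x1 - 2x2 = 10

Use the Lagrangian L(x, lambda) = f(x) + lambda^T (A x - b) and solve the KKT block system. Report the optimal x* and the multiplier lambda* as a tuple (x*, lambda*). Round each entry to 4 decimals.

Form the Lagrangian:
  L(x, lambda) = (1/2) x^T Q x + c^T x + lambda^T (A x - b)
Stationarity (grad_x L = 0): Q x + c + A^T lambda = 0.
Primal feasibility: A x = b.

This gives the KKT block system:
  [ Q   A^T ] [ x     ]   [-c ]
  [ A    0  ] [ lambda ] = [ b ]

Solving the linear system:
  x*      = (-1.75, -3.25)
  lambda* = (-7.625)
  f(x*)   = 33

x* = (-1.75, -3.25), lambda* = (-7.625)


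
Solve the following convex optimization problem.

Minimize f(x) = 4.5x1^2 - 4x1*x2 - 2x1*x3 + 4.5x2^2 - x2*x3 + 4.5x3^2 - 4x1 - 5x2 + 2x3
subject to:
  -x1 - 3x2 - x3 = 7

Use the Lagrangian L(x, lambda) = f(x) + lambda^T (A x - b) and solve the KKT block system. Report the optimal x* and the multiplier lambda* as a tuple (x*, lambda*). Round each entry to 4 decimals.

Form the Lagrangian:
  L(x, lambda) = (1/2) x^T Q x + c^T x + lambda^T (A x - b)
Stationarity (grad_x L = 0): Q x + c + A^T lambda = 0.
Primal feasibility: A x = b.

This gives the KKT block system:
  [ Q   A^T ] [ x     ]   [-c ]
  [ A    0  ] [ lambda ] = [ b ]

Solving the linear system:
  x*      = (-1.0446, -1.6007, -1.1535)
  lambda* = (-4.6914)
  f(x*)   = 21.3573

x* = (-1.0446, -1.6007, -1.1535), lambda* = (-4.6914)


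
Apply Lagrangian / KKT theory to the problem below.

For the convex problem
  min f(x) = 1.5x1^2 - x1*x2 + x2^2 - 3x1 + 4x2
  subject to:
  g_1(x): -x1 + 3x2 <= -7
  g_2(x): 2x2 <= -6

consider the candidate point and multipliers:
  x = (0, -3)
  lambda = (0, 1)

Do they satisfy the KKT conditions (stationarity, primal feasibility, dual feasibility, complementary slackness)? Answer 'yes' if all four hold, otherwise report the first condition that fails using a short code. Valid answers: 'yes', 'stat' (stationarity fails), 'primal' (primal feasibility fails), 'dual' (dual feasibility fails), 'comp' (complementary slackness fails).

Gradient of f: grad f(x) = Q x + c = (0, -2)
Constraint values g_i(x) = a_i^T x - b_i:
  g_1((0, -3)) = -2
  g_2((0, -3)) = 0
Stationarity residual: grad f(x) + sum_i lambda_i a_i = (0, 0)
  -> stationarity OK
Primal feasibility (all g_i <= 0): OK
Dual feasibility (all lambda_i >= 0): OK
Complementary slackness (lambda_i * g_i(x) = 0 for all i): OK

Verdict: yes, KKT holds.

yes


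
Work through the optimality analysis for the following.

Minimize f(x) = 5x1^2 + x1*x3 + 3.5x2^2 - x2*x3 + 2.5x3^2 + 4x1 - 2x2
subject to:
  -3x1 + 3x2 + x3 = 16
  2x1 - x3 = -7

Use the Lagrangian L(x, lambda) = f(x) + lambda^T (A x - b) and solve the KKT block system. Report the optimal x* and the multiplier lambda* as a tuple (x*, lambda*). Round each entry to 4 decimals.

Form the Lagrangian:
  L(x, lambda) = (1/2) x^T Q x + c^T x + lambda^T (A x - b)
Stationarity (grad_x L = 0): Q x + c + A^T lambda = 0.
Primal feasibility: A x = b.

This gives the KKT block system:
  [ Q   A^T ] [ x     ]   [-c ]
  [ A    0  ] [ lambda ] = [ b ]

Solving the linear system:
  x*      = (-2.3621, 2.2126, 2.2757)
  lambda* = (-3.7375, 3.0664)
  f(x*)   = 33.696

x* = (-2.3621, 2.2126, 2.2757), lambda* = (-3.7375, 3.0664)


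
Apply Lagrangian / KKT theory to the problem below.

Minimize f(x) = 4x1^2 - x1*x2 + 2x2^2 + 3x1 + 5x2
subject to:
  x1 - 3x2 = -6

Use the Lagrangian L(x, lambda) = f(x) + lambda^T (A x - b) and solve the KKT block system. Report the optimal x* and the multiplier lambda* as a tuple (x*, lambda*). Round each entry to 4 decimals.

Form the Lagrangian:
  L(x, lambda) = (1/2) x^T Q x + c^T x + lambda^T (A x - b)
Stationarity (grad_x L = 0): Q x + c + A^T lambda = 0.
Primal feasibility: A x = b.

This gives the KKT block system:
  [ Q   A^T ] [ x     ]   [-c ]
  [ A    0  ] [ lambda ] = [ b ]

Solving the linear system:
  x*      = (-0.6857, 1.7714)
  lambda* = (4.2571)
  f(x*)   = 16.1714

x* = (-0.6857, 1.7714), lambda* = (4.2571)


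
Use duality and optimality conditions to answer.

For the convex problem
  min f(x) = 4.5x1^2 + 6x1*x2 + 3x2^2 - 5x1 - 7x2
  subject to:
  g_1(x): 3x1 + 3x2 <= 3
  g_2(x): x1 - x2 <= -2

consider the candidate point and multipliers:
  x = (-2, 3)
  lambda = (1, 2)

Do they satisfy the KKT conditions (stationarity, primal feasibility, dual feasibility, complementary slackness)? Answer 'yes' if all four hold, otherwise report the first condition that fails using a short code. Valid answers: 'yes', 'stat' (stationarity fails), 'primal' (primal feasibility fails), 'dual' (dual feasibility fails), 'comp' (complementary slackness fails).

Gradient of f: grad f(x) = Q x + c = (-5, -1)
Constraint values g_i(x) = a_i^T x - b_i:
  g_1((-2, 3)) = 0
  g_2((-2, 3)) = -3
Stationarity residual: grad f(x) + sum_i lambda_i a_i = (0, 0)
  -> stationarity OK
Primal feasibility (all g_i <= 0): OK
Dual feasibility (all lambda_i >= 0): OK
Complementary slackness (lambda_i * g_i(x) = 0 for all i): FAILS

Verdict: the first failing condition is complementary_slackness -> comp.

comp


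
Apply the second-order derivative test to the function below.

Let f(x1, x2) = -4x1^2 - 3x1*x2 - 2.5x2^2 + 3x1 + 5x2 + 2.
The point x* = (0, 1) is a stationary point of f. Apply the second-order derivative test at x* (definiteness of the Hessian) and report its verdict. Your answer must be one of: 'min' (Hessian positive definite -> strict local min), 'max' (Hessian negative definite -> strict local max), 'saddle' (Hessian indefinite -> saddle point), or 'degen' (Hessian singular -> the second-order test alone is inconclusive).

Compute the Hessian H = grad^2 f:
  H = [[-8, -3], [-3, -5]]
Verify stationarity: grad f(x*) = H x* + g = (0, 0).
Eigenvalues of H: -9.8541, -3.1459.
Both eigenvalues < 0, so H is negative definite -> x* is a strict local max.

max


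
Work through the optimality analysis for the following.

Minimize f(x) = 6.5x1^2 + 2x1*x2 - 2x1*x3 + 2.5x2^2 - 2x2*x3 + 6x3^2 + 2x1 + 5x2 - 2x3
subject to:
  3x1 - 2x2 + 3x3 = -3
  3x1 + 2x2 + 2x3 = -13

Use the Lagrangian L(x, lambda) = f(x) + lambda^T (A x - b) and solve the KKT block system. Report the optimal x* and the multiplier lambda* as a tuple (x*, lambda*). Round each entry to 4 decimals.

Form the Lagrangian:
  L(x, lambda) = (1/2) x^T Q x + c^T x + lambda^T (A x - b)
Stationarity (grad_x L = 0): Q x + c + A^T lambda = 0.
Primal feasibility: A x = b.

This gives the KKT block system:
  [ Q   A^T ] [ x     ]   [-c ]
  [ A    0  ] [ lambda ] = [ b ]

Solving the linear system:
  x*      = (-1.3344, -2.8997, -1.5987)
  lambda* = (0.7492, 5.2341)
  f(x*)   = 28.1605

x* = (-1.3344, -2.8997, -1.5987), lambda* = (0.7492, 5.2341)


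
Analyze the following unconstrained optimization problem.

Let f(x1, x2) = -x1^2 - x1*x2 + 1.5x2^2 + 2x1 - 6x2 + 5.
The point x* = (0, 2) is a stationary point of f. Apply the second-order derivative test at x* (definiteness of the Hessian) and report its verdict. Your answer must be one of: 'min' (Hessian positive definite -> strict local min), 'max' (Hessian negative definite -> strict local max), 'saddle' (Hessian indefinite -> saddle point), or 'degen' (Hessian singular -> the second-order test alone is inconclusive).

Compute the Hessian H = grad^2 f:
  H = [[-2, -1], [-1, 3]]
Verify stationarity: grad f(x*) = H x* + g = (0, 0).
Eigenvalues of H: -2.1926, 3.1926.
Eigenvalues have mixed signs, so H is indefinite -> x* is a saddle point.

saddle


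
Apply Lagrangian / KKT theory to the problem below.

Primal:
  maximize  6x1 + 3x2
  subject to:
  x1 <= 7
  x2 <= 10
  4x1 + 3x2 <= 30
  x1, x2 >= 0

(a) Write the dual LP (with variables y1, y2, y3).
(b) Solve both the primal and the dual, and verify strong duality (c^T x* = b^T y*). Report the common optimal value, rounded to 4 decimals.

The standard primal-dual pair for 'max c^T x s.t. A x <= b, x >= 0' is:
  Dual:  min b^T y  s.t.  A^T y >= c,  y >= 0.

So the dual LP is:
  minimize  7y1 + 10y2 + 30y3
  subject to:
    y1 + 4y3 >= 6
    y2 + 3y3 >= 3
    y1, y2, y3 >= 0

Solving the primal: x* = (7, 0.6667).
  primal value c^T x* = 44.
Solving the dual: y* = (2, 0, 1).
  dual value b^T y* = 44.
Strong duality: c^T x* = b^T y*. Confirmed.

44


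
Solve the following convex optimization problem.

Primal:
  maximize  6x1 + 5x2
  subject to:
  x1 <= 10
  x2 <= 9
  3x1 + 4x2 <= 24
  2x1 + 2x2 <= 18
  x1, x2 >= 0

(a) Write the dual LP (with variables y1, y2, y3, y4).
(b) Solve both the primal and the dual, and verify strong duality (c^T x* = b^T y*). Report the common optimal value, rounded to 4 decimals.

The standard primal-dual pair for 'max c^T x s.t. A x <= b, x >= 0' is:
  Dual:  min b^T y  s.t.  A^T y >= c,  y >= 0.

So the dual LP is:
  minimize  10y1 + 9y2 + 24y3 + 18y4
  subject to:
    y1 + 3y3 + 2y4 >= 6
    y2 + 4y3 + 2y4 >= 5
    y1, y2, y3, y4 >= 0

Solving the primal: x* = (8, 0).
  primal value c^T x* = 48.
Solving the dual: y* = (0, 0, 2, 0).
  dual value b^T y* = 48.
Strong duality: c^T x* = b^T y*. Confirmed.

48


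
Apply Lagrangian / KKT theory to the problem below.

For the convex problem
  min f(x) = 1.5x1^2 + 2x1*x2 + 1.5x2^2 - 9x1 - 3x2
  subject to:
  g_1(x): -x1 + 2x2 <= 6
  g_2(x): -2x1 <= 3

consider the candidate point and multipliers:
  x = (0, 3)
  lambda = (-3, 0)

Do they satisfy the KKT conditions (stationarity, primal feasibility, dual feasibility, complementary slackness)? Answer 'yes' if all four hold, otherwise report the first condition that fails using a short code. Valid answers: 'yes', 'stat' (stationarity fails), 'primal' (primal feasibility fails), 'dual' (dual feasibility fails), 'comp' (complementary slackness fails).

Gradient of f: grad f(x) = Q x + c = (-3, 6)
Constraint values g_i(x) = a_i^T x - b_i:
  g_1((0, 3)) = 0
  g_2((0, 3)) = -3
Stationarity residual: grad f(x) + sum_i lambda_i a_i = (0, 0)
  -> stationarity OK
Primal feasibility (all g_i <= 0): OK
Dual feasibility (all lambda_i >= 0): FAILS
Complementary slackness (lambda_i * g_i(x) = 0 for all i): OK

Verdict: the first failing condition is dual_feasibility -> dual.

dual


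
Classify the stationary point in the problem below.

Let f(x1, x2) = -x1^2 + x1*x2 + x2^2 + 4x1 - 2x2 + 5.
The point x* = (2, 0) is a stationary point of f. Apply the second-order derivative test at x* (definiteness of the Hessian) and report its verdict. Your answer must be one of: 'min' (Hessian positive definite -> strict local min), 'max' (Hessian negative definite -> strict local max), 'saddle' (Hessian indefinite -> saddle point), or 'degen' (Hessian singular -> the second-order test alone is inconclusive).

Compute the Hessian H = grad^2 f:
  H = [[-2, 1], [1, 2]]
Verify stationarity: grad f(x*) = H x* + g = (0, 0).
Eigenvalues of H: -2.2361, 2.2361.
Eigenvalues have mixed signs, so H is indefinite -> x* is a saddle point.

saddle


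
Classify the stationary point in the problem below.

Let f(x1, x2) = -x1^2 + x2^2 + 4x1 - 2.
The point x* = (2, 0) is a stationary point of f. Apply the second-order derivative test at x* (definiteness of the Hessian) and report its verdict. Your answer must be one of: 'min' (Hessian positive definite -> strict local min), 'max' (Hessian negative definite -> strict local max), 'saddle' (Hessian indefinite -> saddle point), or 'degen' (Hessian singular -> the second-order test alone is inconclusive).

Compute the Hessian H = grad^2 f:
  H = [[-2, 0], [0, 2]]
Verify stationarity: grad f(x*) = H x* + g = (0, 0).
Eigenvalues of H: -2, 2.
Eigenvalues have mixed signs, so H is indefinite -> x* is a saddle point.

saddle


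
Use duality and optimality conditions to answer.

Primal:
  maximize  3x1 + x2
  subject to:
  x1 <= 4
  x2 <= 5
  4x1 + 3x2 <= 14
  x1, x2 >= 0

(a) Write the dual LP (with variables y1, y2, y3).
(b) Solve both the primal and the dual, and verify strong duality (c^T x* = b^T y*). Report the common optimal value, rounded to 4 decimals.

The standard primal-dual pair for 'max c^T x s.t. A x <= b, x >= 0' is:
  Dual:  min b^T y  s.t.  A^T y >= c,  y >= 0.

So the dual LP is:
  minimize  4y1 + 5y2 + 14y3
  subject to:
    y1 + 4y3 >= 3
    y2 + 3y3 >= 1
    y1, y2, y3 >= 0

Solving the primal: x* = (3.5, 0).
  primal value c^T x* = 10.5.
Solving the dual: y* = (0, 0, 0.75).
  dual value b^T y* = 10.5.
Strong duality: c^T x* = b^T y*. Confirmed.

10.5


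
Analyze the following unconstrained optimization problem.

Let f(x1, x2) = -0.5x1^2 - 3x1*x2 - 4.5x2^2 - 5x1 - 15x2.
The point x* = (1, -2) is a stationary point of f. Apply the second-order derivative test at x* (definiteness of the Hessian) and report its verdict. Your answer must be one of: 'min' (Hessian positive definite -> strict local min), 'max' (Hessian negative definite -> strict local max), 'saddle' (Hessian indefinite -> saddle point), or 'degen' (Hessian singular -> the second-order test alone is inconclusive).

Compute the Hessian H = grad^2 f:
  H = [[-1, -3], [-3, -9]]
Verify stationarity: grad f(x*) = H x* + g = (0, 0).
Eigenvalues of H: -10, 0.
H has a zero eigenvalue (singular; negative semidefinite but not definite), so H is neither positive definite, negative definite, nor indefinite. The second-order test alone is inconclusive -> degen.
(Indeed, f is constant along the null direction of H through x*, so x* is not a strict local extremum.)

degen
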